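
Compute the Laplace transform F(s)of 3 3/s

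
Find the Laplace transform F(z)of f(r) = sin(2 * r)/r atan(2/z)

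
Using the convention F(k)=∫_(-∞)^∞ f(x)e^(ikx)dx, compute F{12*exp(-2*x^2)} 6*sqrt(2)*sqrt(pi)*exp(-k^2/8)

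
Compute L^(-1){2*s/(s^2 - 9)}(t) 2*cosh(3*t)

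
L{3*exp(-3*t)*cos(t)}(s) 3*(s + 3)/((s + 3)^2 + 1)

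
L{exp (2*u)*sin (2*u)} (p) 2/ ( (p - 2)^2 + 4)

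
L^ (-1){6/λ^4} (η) η^3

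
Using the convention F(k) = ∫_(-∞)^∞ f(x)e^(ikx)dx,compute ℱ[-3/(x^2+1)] -3*pi*exp(-Abs(k))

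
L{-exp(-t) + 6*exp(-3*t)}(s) 6/(s + 3)-1/(s + 1)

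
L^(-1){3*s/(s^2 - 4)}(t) 3*cosh(2*t)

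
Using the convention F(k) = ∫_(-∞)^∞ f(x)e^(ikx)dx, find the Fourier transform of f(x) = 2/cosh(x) 2*pi/cosh(pi*k/2)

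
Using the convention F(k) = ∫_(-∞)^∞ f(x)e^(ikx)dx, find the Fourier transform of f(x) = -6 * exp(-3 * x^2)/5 -2 * sqrt(3) * sqrt(pi) * exp(-k^2/12)/5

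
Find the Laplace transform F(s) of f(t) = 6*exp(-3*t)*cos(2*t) 6*(s + 3) /((s + 3) ^2 + 4) 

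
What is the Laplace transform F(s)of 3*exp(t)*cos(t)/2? 3*(s - 1)/(2*((s - 1)^2+1))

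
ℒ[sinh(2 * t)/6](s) 1/(3 * (s^2 - 4))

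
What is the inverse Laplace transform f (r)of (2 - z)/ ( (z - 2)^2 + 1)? -exp (2*r)*cos (r)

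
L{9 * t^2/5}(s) 18/(5 * s^3)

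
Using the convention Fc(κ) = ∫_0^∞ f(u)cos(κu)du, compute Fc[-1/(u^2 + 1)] -pi * exp(-κ)/2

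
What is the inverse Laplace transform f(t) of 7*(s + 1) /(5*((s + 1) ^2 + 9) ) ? 7*exp(-t)*cos(3*t) /5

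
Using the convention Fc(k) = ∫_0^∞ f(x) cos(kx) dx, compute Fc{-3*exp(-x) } -3/(k^2 + 1) 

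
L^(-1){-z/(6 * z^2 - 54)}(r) -cosh(3 * r)/6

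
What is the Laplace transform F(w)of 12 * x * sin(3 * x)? 72 * w/(w^2 + 9)^2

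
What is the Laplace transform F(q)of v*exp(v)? (q - 1)^(-2)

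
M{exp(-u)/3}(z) gamma(z)/3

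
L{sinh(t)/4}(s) 1/(4*(s^2-1))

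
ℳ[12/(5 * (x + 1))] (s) 12 * pi * csc(pi * s)/5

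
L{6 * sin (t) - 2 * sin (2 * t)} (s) 6/ (s^2+1) - 4/ (s^2+4)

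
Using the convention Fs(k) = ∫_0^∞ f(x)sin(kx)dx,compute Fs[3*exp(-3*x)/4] 3*k/(4*(k^2 + 9))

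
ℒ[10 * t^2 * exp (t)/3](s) 20/ (3 * (s - 1)^3)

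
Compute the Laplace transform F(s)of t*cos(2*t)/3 (s^2 - 4)/(3*(s^2 + 4)^2)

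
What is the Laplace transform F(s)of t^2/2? s^(-3)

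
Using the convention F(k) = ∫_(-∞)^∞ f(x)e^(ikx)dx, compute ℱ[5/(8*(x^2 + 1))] 5*pi*exp(-Abs(k))/8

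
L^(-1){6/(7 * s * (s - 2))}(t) 6 * exp(t) * sinh(t)/7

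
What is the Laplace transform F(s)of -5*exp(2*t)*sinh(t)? -5/((s - 2)^2 - 1)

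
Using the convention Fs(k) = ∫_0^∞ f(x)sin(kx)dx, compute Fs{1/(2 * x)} pi/4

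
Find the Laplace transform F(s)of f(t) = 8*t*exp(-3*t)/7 8/(7*(s + 3)^2)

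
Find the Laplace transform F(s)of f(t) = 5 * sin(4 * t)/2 10/(s^2 + 16)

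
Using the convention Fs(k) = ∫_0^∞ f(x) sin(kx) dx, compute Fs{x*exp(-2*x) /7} 4*k/(7*(k^2 + 4) ^2) 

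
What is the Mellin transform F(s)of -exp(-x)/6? -gamma(s)/6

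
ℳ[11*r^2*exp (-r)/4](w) 11*gamma (w + 2)/4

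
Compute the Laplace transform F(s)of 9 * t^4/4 54/s^5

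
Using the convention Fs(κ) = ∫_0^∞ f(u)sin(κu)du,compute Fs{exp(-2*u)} κ/(κ^2 + 4)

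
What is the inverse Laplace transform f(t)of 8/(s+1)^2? 8*t*exp(-t)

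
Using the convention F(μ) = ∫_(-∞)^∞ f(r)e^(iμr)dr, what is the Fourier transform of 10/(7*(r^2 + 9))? 10*pi*exp(-3*Abs(μ))/21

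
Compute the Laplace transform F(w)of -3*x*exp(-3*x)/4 -3/(4*(w + 3)^2)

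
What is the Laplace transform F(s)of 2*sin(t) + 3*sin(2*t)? 2/(s^2 + 1) + 6/(s^2 + 4)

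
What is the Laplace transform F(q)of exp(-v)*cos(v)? (q + 1)/((q + 1)^2 + 1)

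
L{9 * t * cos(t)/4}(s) 9 * (s^2 - 1)/(4 * (s^2 + 1)^2)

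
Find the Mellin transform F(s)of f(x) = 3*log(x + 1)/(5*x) -3*pi*csc(pi*s)/(5*s - 5)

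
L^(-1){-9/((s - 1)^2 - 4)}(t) -9 * exp(t) * sinh(2 * t)/2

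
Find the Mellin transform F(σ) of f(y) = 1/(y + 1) pi * csc(pi * σ) 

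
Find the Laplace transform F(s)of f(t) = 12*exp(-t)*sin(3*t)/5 36/(5*((s + 1)^2 + 9))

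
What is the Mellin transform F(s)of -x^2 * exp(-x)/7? -gamma(s + 2)/7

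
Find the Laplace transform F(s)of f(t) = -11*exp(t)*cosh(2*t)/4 11*(1 - s)/(4*((s - 1)^2 - 4))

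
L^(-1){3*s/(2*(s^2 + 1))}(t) 3*cos(t)/2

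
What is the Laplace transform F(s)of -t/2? -1/(2*s^2)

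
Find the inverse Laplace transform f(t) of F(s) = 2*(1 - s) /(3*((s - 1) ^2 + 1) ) -2*exp(t)*cos(t) /3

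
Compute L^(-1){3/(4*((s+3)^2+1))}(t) 3*exp(-3*t)*sin(t)/4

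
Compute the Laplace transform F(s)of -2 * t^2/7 -4/(7 * s^3)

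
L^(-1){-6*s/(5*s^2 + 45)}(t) -6*cos(3*t)/5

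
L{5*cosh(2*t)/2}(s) 5*s/(2*(s^2 - 4))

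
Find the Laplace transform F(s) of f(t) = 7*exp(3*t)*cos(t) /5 7*(s - 3) /(5*((s - 3) ^2 + 1) ) 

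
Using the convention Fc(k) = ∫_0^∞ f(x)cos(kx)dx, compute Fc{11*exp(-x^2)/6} 11*sqrt(pi)*exp(-k^2/4)/12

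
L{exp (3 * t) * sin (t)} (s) 1/ ( (s - 3)^2+1)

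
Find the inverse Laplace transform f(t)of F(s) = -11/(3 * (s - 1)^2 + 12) -11 * exp(t) * sin(2 * t)/6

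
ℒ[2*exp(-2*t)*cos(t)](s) 2*(s + 2)/((s + 2)^2 + 1)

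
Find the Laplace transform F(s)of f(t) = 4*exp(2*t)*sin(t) 4/((s - 2)^2 + 1)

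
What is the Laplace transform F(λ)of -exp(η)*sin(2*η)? -2/((λ - 1)^2 + 4)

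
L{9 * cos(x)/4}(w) 9 * w/(4 * (w^2+1))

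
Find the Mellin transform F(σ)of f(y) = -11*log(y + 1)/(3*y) 11*pi*csc(pi*σ)/(3*(σ - 1))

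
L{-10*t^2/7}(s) -20/(7*s^3)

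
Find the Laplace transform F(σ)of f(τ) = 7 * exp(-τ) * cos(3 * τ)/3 7 * (σ + 1)/(3 * ((σ + 1)^2 + 9))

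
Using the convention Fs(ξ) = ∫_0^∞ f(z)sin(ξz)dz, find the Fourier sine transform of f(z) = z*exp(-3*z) 6*ξ/(ξ^2 + 9)^2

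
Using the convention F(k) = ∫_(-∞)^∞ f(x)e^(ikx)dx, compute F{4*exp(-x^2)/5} 4*sqrt(pi)*exp(-k^2/4)/5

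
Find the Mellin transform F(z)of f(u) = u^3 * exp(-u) gamma(z + 3)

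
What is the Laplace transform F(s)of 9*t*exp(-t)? 9/(s+1)^2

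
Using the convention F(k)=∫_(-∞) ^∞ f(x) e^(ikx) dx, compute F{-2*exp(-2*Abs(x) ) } -8/(k^2 + 4) 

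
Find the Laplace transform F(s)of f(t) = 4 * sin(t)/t 4 * atan(1/s)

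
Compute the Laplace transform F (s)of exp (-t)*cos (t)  (s+1)/ ( (s+1)^2+1)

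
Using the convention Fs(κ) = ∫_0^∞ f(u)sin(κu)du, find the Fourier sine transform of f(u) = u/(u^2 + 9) pi*exp(-3*κ)/2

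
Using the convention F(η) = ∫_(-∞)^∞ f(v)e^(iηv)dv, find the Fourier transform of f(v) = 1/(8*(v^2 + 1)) pi*exp(-Abs(η))/8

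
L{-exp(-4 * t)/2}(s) -1/(2 * s + 8)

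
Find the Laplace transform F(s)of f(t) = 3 3/s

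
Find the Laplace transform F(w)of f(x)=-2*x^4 -48/w^5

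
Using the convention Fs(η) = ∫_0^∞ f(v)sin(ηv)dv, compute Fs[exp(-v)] η/(η^2+1)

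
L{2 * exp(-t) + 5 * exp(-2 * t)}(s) 5/(s + 2) + 2/(s + 1)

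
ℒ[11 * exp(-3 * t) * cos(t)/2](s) 11 * (s+3)/(2 * ((s+3)^2+1))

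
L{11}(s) 11/s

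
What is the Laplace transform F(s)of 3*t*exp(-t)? 3/(s + 1)^2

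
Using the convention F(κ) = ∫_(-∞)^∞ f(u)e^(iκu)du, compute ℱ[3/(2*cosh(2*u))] 3*pi/(4*cosh(pi*κ/4))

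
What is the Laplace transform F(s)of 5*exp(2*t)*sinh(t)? 5/((s - 2)^2 - 1)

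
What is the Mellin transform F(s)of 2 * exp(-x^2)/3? gamma(s/2)/3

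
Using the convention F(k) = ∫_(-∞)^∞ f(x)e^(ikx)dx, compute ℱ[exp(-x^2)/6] sqrt(pi)*exp(-k^2/4)/6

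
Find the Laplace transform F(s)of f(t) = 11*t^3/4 33/(2*s^4)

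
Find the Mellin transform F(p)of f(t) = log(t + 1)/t -pi*csc(pi*p)/(p - 1)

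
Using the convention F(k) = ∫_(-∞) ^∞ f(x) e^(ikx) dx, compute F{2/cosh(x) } 2*pi/cosh(pi*k/2) 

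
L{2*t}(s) 2/s^2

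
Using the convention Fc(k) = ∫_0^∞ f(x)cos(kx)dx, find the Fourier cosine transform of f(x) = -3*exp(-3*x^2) -sqrt(3)*sqrt(pi)*exp(-k^2/12)/2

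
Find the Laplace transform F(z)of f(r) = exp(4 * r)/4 1/(4 * (z - 4))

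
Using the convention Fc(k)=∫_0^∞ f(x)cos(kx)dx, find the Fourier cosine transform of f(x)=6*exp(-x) 6/(k^2 + 1)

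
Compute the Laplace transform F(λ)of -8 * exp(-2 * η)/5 -8/(5 * λ+10)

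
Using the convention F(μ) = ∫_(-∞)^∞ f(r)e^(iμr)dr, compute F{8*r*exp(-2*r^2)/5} sqrt(2)*I*sqrt(pi)*μ*exp(-μ^2/8)/5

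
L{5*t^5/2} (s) 300/s^6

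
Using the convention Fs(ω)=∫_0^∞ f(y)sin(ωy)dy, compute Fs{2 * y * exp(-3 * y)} 12 * ω/(ω^2 + 9)^2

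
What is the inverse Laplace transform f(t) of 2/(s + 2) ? 2*exp(-2*t) 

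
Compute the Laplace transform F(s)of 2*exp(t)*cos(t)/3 2*(s - 1)/(3*((s - 1)^2 + 1))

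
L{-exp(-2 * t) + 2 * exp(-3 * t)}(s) 2/(s + 3) - 1/(s + 2)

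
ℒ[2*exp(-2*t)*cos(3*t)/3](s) 2*(s + 2)/(3*((s + 2)^2 + 9))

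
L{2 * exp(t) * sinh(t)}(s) 2/(s * (s - 2))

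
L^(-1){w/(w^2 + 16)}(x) cos(4*x)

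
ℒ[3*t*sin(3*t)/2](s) 9*s/(s^2 + 9)^2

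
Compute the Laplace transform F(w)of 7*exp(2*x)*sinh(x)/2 7/(2*((w - 2)^2 - 1))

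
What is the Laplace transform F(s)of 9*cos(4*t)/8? 9*s/(8*(s^2 + 16))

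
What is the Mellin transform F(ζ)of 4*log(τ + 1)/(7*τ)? -4*pi*csc(pi*ζ)/(7*ζ - 7)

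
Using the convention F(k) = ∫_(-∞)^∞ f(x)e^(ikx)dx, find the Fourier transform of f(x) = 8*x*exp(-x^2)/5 4*I*sqrt(pi)*k*exp(-k^2/4)/5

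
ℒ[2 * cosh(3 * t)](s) 2 * s/(s^2 - 9)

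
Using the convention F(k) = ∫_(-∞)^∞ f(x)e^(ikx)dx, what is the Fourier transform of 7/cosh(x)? 7*pi/cosh(pi*k/2)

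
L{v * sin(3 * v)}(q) 6 * q/(q^2 + 9)^2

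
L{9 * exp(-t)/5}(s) 9/(5 * (s + 1))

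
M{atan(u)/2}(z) -pi*sec(pi*z/2)/(4*z)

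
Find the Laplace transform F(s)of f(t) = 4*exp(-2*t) 4/(s + 2)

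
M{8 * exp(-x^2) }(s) 4 * gamma(s/2) 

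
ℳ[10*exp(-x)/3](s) 10*gamma(s)/3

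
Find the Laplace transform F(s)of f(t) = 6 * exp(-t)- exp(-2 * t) 6/(s + 1) - 1/(s + 2)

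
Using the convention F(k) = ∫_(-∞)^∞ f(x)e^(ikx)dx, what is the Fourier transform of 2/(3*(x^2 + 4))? pi*exp(-2*Abs(k))/3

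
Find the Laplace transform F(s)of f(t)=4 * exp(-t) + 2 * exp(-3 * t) 4/(s + 1) + 2/(s + 3)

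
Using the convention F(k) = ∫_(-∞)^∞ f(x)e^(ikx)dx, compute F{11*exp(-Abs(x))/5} 22/(5*(k^2 + 1))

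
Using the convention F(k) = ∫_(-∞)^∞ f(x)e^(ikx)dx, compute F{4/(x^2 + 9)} 4*pi*exp(-3*Abs(k))/3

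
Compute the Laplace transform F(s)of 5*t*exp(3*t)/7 5/(7*(s - 3)^2)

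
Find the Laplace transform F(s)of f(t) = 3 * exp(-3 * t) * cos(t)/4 3 * (s + 3)/(4 * ((s + 3)^2 + 1))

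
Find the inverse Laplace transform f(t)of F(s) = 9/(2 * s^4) 3 * t^3/4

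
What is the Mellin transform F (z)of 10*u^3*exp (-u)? 10*gamma (z + 3)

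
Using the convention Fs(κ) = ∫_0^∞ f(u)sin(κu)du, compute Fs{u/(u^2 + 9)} pi*exp(-3*κ)/2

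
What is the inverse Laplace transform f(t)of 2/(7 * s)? 2/7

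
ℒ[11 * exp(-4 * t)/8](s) 11/(8 * (s+4))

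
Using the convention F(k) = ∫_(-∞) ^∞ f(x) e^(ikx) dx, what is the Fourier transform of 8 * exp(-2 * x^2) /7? 4 * sqrt(2) * sqrt(pi) * exp(-k^2/8) /7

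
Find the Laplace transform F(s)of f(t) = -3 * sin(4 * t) -12/(s^2 + 16)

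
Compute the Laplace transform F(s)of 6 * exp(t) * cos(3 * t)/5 6 * (s - 1)/(5 * ((s - 1)^2 + 9))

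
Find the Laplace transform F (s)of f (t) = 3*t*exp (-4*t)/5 3/ (5*(s + 4)^2)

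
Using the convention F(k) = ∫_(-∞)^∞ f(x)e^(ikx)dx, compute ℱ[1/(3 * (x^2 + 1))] pi * exp(-Abs(k))/3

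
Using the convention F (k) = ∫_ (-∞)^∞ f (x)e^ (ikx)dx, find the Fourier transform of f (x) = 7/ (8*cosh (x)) 7*pi/ (8*cosh (pi*k/2))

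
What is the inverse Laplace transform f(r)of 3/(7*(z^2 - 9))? sinh(3*r)/7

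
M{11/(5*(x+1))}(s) 11*pi*csc(pi*s)/5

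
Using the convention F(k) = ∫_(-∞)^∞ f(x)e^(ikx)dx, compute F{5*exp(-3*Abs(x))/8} 15/(4*(k^2 + 9))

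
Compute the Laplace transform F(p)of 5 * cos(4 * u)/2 5 * p/(2 * (p^2 + 16))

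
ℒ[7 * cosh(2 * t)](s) 7 * s/(s^2 - 4)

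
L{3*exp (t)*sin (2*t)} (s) 6/ ( (s - 1)^2+4)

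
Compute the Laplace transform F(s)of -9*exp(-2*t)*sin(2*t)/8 -9/(4*(s + 2)^2 + 16)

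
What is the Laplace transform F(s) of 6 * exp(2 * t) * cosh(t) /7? 6 * (s - 2) /(7 * ((s - 2) ^2-1) ) 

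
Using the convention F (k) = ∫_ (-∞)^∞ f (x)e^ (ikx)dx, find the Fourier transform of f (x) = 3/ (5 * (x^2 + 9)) pi * exp (-3 * Abs (k))/5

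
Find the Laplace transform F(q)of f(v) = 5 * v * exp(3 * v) 5/(q - 3)^2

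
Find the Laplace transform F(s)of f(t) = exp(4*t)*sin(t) 1/((s - 4)^2 + 1)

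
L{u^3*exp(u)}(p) 6/(p - 1)^4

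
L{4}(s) 4/s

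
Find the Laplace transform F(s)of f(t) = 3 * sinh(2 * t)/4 3/(2 * (s^2 - 4))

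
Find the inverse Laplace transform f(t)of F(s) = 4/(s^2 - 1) 4*sinh(t)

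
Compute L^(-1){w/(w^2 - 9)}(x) cosh(3*x)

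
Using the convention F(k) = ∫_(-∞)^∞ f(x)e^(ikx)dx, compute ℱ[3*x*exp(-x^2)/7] 3*I*sqrt(pi)*k*exp(-k^2/4)/14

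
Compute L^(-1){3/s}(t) 3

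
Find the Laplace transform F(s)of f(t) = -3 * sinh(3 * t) -9/(s^2 - 9)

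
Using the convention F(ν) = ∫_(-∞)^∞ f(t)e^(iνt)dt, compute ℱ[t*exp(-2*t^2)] sqrt(2)*I*sqrt(pi)*ν*exp(-ν^2/8)/8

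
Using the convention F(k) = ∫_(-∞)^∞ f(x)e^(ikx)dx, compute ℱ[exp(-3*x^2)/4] sqrt(3)*sqrt(pi)*exp(-k^2/12)/12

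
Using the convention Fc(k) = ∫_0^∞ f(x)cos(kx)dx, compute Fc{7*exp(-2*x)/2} 7/(k^2 + 4)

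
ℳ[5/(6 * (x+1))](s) 5 * pi * csc(pi * s)/6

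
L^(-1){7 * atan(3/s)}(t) 7 * sin(3 * t)/t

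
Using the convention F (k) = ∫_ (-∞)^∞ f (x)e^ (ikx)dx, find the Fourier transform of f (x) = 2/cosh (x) 2 * pi/cosh (pi * k/2)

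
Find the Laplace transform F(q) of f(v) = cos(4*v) q/(q^2 + 16) 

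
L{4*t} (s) 4/s^2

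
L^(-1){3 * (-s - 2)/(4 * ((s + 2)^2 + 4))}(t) -3 * exp(-2 * t) * cos(2 * t)/4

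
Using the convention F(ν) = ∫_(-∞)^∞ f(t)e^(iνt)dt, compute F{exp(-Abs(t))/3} 2/(3*(ν^2+1))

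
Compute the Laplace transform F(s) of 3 3/s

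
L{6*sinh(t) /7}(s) 6/(7*(s^2 - 1) ) 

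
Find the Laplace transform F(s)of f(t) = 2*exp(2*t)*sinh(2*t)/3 4/(3*s*(s - 4))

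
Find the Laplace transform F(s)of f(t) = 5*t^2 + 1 10/s^3 + 1/s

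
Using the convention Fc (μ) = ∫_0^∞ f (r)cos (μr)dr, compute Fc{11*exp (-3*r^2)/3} 11*sqrt (3)*sqrt (pi)*exp (-μ^2/12)/18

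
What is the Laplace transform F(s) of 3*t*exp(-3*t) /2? 3/(2*(s+3) ^2) 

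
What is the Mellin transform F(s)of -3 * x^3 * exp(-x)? -3 * gamma(s + 3)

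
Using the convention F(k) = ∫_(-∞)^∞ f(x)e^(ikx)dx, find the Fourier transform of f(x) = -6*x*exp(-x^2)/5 -3*I*sqrt(pi)*k*exp(-k^2/4)/5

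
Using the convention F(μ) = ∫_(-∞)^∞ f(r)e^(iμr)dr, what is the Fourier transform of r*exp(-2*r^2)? sqrt(2)*I*sqrt(pi)*μ*exp(-μ^2/8)/8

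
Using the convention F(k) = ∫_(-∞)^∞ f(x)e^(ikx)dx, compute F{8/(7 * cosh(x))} 8 * pi/(7 * cosh(pi * k/2))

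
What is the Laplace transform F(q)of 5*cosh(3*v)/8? 5*q/(8*(q^2 - 9))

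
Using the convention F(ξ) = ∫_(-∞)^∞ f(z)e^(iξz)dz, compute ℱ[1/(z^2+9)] pi * exp(-3 * Abs(ξ))/3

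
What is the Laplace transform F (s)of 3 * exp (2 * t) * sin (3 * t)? 9/ ( (s - 2)^2 + 9)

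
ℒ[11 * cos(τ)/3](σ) 11 * σ/(3 * (σ^2 + 1))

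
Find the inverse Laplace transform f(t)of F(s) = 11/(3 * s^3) 11 * t^2/6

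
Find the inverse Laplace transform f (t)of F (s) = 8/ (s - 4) 8 * exp (4 * t)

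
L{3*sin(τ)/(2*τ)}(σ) 3*atan(1/σ)/2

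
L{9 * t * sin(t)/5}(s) 18 * s/(5 * (s^2 + 1)^2)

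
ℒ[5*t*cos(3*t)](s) 5*(s^2 - 9)/(s^2+9)^2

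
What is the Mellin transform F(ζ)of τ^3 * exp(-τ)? gamma(ζ + 3)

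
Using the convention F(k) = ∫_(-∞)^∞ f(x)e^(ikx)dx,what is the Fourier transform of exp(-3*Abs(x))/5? 6/(5*(k^2 + 9))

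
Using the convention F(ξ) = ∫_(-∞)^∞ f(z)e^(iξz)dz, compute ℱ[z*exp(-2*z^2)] sqrt(2)*I*sqrt(pi)*ξ*exp(-ξ^2/8)/8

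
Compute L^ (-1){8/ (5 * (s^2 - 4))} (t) 4 * sinh (2 * t)/5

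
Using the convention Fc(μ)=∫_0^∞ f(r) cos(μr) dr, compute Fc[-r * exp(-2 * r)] (μ^2 - 4) /(μ^2 + 4) ^2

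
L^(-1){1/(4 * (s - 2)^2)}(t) t * exp(2 * t)/4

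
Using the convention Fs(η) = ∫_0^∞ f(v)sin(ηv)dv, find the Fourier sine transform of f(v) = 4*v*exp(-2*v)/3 16*η/(3*(η^2 + 4)^2)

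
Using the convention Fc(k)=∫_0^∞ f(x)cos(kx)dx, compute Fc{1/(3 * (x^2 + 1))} pi * exp(-k)/6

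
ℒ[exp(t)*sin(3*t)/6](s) 1/(2*((s - 1)^2 + 9))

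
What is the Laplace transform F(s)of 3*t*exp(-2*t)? 3/(s + 2)^2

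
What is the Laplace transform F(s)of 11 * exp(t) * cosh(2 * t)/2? 11 * (s - 1)/(2 * ((s - 1)^2 - 4))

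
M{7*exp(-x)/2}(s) 7*gamma(s)/2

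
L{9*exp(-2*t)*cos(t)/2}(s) 9*(s + 2)/(2*((s + 2)^2 + 1))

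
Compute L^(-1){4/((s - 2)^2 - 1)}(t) 4 * exp(2 * t) * sinh(t)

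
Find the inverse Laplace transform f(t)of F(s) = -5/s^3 -5 * t^2/2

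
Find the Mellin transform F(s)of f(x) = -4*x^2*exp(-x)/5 -4*gamma(s + 2)/5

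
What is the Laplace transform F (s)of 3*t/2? 3/ (2*s^2)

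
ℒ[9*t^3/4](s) 27/(2*s^4)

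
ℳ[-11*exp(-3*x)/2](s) -11*gamma(s)/(2*3^s)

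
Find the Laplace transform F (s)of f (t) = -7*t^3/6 -7/s^4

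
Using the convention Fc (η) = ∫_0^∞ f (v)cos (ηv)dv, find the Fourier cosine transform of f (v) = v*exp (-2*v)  (4 - η^2)/ (η^2 + 4)^2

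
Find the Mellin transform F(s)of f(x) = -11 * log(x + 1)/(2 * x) 11 * pi * csc(pi * s)/(2 * (s - 1))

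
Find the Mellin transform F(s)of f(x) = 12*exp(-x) 12*gamma(s)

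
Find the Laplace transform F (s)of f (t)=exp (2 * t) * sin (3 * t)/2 3/ (2 * ( (s - 2)^2 + 9))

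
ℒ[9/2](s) 9/(2 * s)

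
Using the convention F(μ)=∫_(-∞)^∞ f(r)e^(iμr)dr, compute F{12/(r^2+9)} 4*pi*exp(-3*Abs(μ))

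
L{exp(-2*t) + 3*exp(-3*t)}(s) 3/(s + 3) + 1/(s + 2)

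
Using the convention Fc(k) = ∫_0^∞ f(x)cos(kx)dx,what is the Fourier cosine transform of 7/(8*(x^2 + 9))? 7*pi*exp(-3*k)/48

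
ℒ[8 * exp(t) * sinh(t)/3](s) 8/(3 * s * (s - 2))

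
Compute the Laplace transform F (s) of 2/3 2/ (3*s) 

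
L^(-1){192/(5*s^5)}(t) 8*t^4/5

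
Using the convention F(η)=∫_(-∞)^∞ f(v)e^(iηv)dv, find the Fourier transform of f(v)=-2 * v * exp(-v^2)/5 -I * sqrt(pi) * η * exp(-η^2/4)/5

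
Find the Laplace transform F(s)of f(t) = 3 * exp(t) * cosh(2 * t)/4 3 * (s - 1)/(4 * ((s - 1)^2 - 4))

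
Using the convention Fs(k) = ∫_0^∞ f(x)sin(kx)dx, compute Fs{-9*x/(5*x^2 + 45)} -9*pi*exp(-3*k)/10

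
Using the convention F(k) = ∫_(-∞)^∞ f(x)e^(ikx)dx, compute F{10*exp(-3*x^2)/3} 10*sqrt(3)*sqrt(pi)*exp(-k^2/12)/9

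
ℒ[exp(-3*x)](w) 1/(w + 3)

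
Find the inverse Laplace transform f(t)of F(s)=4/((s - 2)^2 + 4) 2 * exp(2 * t) * sin(2 * t)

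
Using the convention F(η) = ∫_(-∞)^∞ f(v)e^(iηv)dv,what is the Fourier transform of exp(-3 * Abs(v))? 6/(η^2 + 9)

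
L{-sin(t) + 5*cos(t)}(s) 5*s/(s^2 + 1) - 1/(s^2 + 1)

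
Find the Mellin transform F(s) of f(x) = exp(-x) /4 gamma(s) /4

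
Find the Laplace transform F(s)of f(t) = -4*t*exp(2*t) -4/(s - 2)^2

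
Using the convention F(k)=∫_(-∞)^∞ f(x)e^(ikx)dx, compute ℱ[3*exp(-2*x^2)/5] 3*sqrt(2)*sqrt(pi)*exp(-k^2/8)/10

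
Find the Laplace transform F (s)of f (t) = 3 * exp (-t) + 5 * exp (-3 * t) 5/ (s + 3) + 3/ (s + 1)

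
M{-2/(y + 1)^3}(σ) -pi * (σ - 2) * (σ - 1)/sin(pi * σ)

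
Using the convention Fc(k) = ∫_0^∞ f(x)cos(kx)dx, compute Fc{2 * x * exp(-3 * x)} 2 * (9 - k^2)/(k^2 + 9)^2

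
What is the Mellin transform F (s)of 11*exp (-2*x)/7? 11*gamma (s)/ (7*2^s)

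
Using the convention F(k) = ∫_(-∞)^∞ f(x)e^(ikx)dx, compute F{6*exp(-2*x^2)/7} 3*sqrt(2)*sqrt(pi)*exp(-k^2/8)/7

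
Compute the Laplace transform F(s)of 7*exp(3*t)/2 7/(2*(s - 3))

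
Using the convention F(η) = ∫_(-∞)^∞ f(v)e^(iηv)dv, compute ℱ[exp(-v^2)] sqrt(pi)*exp(-η^2/4)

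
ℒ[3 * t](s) 3/s^2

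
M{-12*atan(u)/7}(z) 6*pi*sec(pi*z/2)/(7*z)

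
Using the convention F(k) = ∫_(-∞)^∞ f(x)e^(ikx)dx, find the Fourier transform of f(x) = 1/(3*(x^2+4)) pi*exp(-2*Abs(k))/6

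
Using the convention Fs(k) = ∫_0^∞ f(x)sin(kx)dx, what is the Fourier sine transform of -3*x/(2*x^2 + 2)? -3*pi*exp(-k)/4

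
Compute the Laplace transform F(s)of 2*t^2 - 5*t 4/s^3 - 5/s^2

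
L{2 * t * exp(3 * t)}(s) 2/(s - 3)^2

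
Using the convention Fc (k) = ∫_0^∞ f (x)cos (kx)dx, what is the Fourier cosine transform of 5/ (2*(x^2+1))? 5*pi*exp (-k)/4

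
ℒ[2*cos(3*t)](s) 2*s/(s^2 + 9)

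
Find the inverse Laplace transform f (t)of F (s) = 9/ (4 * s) 9/4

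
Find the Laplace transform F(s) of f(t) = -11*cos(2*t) -11*s/(s^2 + 4) 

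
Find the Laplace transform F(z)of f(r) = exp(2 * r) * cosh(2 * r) (z - 2)/(z * (z - 4))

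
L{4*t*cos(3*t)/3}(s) 4*(s^2 - 9)/(3*(s^2 + 9)^2)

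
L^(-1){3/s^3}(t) 3*t^2/2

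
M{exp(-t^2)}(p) gamma(p/2)/2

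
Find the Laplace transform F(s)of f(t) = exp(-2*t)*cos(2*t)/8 (s + 2)/(8*((s + 2)^2 + 4))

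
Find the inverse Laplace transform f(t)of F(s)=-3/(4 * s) -3/4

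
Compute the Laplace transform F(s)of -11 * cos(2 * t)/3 -11 * s/(3 * s^2 + 12)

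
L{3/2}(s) 3/(2 * s)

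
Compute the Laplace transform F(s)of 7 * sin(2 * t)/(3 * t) 7 * atan(2/s)/3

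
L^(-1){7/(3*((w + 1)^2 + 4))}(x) 7*exp(-x)*sin(2*x)/6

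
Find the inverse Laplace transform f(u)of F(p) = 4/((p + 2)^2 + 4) 2 * exp(-2 * u) * sin(2 * u)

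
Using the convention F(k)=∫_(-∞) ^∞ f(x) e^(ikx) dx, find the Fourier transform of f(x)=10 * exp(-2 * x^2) 5 * sqrt(2) * sqrt(pi) * exp(-k^2/8) 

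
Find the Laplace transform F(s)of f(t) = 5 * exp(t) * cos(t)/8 5 * (s - 1)/(8 * ((s - 1)^2 + 1))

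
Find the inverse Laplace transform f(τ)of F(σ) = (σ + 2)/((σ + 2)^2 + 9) exp(-2 * τ) * cos(3 * τ)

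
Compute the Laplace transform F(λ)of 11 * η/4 11/(4 * λ^2)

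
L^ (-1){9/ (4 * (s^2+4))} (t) 9 * sin (2 * t)/8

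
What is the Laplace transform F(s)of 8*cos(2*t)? 8*s/(s^2 + 4)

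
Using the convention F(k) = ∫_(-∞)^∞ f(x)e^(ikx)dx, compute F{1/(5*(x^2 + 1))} pi*exp(-Abs(k))/5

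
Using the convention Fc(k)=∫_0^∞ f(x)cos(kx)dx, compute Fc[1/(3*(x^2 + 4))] pi*exp(-2*k)/12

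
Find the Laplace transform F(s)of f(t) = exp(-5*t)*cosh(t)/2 (s + 5)/(2*((s + 5)^2 - 1))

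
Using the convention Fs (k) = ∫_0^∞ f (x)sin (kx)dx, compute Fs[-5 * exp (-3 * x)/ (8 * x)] -5 * atan (k/3)/8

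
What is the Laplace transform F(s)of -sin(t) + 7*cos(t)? 7*s/(s^2 + 1) - 1/(s^2 + 1)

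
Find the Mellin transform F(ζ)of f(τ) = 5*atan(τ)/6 -5*pi*sec(pi*ζ/2)/(12*ζ)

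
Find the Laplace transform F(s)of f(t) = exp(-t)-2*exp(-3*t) 1/(s + 1)-2/(s + 3)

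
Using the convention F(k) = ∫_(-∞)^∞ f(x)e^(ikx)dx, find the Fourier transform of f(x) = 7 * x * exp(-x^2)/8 7 * I * sqrt(pi) * k * exp(-k^2/4)/16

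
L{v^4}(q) 24/q^5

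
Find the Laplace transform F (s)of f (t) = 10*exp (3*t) 10/ (s - 3)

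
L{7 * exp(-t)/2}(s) 7/(2 * (s + 1))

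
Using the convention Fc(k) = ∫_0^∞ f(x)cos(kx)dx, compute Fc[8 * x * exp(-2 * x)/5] 8 * (4 - k^2)/(5 * (k^2 + 4)^2)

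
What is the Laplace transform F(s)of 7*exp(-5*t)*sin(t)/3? 7/(3*((s + 5)^2 + 1))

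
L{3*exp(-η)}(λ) 3/(λ + 1)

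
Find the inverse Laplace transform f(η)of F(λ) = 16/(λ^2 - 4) 8 * sinh(2 * η)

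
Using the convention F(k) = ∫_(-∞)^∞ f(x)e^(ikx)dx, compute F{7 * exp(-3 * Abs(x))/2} 21/(k^2 + 9)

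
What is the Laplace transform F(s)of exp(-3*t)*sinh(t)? 1/((s+3)^2 - 1)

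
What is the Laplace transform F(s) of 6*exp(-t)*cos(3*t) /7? 6*(s+1) /(7*((s+1) ^2+9) ) 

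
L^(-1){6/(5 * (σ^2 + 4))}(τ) 3 * sin(2 * τ)/5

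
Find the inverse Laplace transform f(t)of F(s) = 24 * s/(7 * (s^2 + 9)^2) 4 * t * sin(3 * t)/7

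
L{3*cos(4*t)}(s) 3*s/(s^2 + 16)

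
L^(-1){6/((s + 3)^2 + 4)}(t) 3 * exp(-3 * t) * sin(2 * t)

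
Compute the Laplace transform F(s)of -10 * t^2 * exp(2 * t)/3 -20/(3 * (s - 2)^3)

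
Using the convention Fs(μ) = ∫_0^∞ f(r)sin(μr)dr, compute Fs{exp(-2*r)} μ/(μ^2 + 4)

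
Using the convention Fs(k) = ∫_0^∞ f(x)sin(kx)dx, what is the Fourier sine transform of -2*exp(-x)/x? -2*atan(k)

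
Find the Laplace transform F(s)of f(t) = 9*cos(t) 9*s/(s^2 + 1)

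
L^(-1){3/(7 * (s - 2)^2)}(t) 3 * t * exp(2 * t)/7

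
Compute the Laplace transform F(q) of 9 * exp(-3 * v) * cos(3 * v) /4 9 * (q + 3) /(4 * ((q + 3) ^2 + 9) ) 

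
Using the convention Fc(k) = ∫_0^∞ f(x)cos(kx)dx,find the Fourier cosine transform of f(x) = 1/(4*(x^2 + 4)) pi*exp(-2*k)/16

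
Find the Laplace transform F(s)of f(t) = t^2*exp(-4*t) 2/(s + 4)^3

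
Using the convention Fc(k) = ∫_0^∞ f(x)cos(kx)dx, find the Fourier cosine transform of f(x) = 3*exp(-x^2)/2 3*sqrt(pi)*exp(-k^2/4)/4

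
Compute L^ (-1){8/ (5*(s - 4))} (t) 8*exp (4*t)/5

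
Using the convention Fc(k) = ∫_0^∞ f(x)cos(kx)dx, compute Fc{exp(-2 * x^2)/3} sqrt(2) * sqrt(pi) * exp(-k^2/8)/12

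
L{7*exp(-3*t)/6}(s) 7/(6*(s + 3))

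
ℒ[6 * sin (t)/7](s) 6/ (7 * (s^2 + 1))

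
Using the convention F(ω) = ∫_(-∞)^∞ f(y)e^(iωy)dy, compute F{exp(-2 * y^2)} sqrt(2) * sqrt(pi) * exp(-ω^2/8)/2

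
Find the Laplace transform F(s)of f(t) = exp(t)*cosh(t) (s - 1)/(s*(s - 2))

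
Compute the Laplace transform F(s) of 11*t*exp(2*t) 11/(s - 2) ^2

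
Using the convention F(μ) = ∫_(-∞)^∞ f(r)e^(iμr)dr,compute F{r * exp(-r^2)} I * sqrt(pi) * μ * exp(-μ^2/4)/2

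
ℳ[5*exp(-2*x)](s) 5*gamma(s)/2^s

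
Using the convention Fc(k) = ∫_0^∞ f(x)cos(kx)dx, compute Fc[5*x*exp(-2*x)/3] 5*(4 - k^2)/(3*(k^2 + 4)^2)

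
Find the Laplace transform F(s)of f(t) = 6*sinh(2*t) 12/(s^2 - 4)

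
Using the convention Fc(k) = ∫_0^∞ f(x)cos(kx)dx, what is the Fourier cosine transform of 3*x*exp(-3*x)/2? 3*(9 - k^2)/(2*(k^2 + 9)^2)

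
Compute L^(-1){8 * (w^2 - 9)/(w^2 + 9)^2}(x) 8 * x * cos(3 * x)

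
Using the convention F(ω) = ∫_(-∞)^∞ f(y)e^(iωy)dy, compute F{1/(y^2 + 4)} pi*exp(-2*Abs(ω))/2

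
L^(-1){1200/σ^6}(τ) 10 * τ^5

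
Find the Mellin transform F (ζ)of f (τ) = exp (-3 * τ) gamma (ζ)/3^ζ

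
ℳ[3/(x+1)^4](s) gamma(s)*gamma(4 - s)/2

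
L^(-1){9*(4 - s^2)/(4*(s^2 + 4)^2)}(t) -9*t*cos(2*t)/4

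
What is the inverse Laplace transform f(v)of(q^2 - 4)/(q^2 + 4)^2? v*cos(2*v)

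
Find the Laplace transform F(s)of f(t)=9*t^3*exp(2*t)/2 27/(s - 2)^4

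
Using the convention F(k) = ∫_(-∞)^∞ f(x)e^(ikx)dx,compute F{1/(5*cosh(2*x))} pi/(10*cosh(pi*k/4))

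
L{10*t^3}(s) 60/s^4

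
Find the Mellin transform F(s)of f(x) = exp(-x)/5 gamma(s)/5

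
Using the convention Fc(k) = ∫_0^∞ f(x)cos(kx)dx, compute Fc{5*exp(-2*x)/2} 5/(k^2 + 4)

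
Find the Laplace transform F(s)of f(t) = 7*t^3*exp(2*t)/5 42/(5*(s - 2)^4)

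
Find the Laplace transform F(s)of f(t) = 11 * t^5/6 220/s^6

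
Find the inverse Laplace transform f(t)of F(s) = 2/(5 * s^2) 2 * t/5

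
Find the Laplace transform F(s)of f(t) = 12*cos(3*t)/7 12*s/(7*(s^2 + 9))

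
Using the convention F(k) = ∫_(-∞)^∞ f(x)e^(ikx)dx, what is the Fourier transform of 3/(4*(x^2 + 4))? 3*pi*exp(-2*Abs(k))/8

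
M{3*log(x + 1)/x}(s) -3*pi*csc(pi*s)/(s - 1)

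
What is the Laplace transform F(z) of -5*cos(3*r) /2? -5*z/(2*z^2 + 18) 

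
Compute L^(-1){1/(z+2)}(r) exp(-2 * r)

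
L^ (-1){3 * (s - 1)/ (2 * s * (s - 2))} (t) 3 * exp (t) * cosh (t)/2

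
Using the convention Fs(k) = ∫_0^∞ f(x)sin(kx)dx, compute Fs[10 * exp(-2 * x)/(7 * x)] 10 * atan(k/2)/7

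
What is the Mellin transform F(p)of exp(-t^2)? gamma(p/2)/2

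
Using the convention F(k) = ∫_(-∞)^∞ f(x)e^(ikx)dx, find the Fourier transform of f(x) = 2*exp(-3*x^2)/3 2*sqrt(3)*sqrt(pi)*exp(-k^2/12)/9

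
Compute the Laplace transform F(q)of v q^(-2)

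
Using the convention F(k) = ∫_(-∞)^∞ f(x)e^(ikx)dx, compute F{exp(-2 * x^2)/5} sqrt(2) * sqrt(pi) * exp(-k^2/8)/10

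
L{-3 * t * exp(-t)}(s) -3/(s + 1)^2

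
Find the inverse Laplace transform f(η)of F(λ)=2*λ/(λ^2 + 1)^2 η*sin(η)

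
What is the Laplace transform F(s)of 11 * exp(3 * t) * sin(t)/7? 11/(7 * ((s - 3)^2+1))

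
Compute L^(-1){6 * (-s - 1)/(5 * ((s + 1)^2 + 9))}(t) -6 * exp(-t) * cos(3 * t)/5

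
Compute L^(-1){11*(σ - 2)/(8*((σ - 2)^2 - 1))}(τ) 11*exp(2*τ)*cosh(τ)/8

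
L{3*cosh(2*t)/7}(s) 3*s/(7*(s^2 - 4))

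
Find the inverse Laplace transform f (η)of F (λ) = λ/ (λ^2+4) cos (2 * η)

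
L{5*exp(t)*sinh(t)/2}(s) 5/(2*s*(s - 2))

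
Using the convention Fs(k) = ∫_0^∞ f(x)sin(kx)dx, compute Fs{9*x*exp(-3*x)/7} 54*k/(7*(k^2 + 9)^2)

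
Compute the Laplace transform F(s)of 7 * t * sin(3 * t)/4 21 * s/(2 * (s^2 + 9)^2)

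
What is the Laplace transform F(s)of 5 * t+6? 6/s+5/s^2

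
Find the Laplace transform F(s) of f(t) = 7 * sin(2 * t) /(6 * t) 7 * atan(2/s) /6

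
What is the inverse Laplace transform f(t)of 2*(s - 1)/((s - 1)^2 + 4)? 2*exp(t)*cos(2*t)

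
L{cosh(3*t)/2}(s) s/(2*(s^2 - 9))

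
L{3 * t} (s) 3/s^2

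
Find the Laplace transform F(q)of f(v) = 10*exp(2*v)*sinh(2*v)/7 20/(7*q*(q - 4))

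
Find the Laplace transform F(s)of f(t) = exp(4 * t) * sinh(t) 1/((s - 4)^2 - 1)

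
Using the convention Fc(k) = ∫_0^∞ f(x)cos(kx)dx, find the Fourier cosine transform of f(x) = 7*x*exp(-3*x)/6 7*(9 - k^2)/(6*(k^2+9)^2)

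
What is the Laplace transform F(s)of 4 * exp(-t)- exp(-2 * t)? 4/(s+1) - 1/(s+2)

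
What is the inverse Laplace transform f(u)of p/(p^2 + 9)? cos(3*u)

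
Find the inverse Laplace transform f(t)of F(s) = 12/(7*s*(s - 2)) 12*exp(t)*sinh(t)/7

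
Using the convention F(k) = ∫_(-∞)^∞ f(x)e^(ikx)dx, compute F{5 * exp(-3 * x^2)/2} 5 * sqrt(3) * sqrt(pi) * exp(-k^2/12)/6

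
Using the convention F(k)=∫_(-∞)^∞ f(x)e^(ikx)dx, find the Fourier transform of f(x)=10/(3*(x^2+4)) 5*pi*exp(-2*Abs(k))/3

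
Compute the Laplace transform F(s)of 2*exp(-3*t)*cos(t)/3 2*(s + 3)/(3*((s + 3)^2 + 1))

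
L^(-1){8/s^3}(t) 4*t^2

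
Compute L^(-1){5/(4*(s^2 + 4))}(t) 5*sin(2*t)/8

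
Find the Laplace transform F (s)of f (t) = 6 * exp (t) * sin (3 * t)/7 18/ (7 * ( (s - 1)^2 + 9))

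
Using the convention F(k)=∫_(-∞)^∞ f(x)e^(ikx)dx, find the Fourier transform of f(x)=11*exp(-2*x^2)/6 11*sqrt(2)*sqrt(pi)*exp(-k^2/8)/12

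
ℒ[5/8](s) 5/(8*s) 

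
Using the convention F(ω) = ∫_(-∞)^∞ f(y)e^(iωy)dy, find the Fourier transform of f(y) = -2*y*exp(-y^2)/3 -I*sqrt(pi)*ω*exp(-ω^2/4)/3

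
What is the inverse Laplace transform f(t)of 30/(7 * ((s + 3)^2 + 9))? 10 * exp(-3 * t) * sin(3 * t)/7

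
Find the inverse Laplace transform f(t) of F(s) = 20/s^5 5 * t^4/6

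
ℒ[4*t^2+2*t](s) 8/s^3+2/s^2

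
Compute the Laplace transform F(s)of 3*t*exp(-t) 3/(s+1)^2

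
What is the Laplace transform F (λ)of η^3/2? 3/λ^4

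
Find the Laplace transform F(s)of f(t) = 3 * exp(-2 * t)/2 3/(2 * (s + 2))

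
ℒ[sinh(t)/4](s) 1/(4*(s^2 - 1))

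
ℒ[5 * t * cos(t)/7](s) 5 * (s^2 - 1)/(7 * (s^2+1)^2)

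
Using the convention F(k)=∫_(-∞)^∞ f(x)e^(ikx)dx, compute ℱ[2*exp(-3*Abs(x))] 12/(k^2 + 9)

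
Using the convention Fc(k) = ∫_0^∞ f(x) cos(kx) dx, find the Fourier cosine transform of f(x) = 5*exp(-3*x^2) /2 5*sqrt(3)*sqrt(pi)*exp(-k^2/12) /12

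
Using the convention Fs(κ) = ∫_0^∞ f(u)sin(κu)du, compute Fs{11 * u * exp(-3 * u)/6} 11 * κ/(κ^2 + 9)^2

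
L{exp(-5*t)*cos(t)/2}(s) (s+5)/(2*((s+5)^2+1))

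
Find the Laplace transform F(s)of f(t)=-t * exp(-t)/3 -1/(3 * (s+1)^2)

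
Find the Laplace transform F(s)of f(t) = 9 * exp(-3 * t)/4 9/(4 * (s + 3))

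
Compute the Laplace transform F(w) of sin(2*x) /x atan(2/w) 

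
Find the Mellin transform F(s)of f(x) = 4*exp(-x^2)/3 2*gamma(s/2)/3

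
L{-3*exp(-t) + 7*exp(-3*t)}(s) 7/(s + 3) - 3/(s + 1)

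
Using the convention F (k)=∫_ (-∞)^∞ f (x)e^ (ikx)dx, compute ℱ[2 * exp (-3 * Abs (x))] 12/ (k^2 + 9)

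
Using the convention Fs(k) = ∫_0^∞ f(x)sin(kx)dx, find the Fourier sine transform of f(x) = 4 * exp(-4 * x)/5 4 * k/(5 * (k^2+16))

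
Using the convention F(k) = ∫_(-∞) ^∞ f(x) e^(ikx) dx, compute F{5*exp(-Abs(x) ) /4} 5/(2*(k^2 + 1) ) 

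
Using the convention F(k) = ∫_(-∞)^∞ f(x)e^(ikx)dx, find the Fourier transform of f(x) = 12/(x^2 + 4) 6 * pi * exp(-2 * Abs(k))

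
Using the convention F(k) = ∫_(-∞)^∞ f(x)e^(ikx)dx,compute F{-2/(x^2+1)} -2 * pi * exp(-Abs(k))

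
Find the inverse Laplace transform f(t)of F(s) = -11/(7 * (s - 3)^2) -11 * t * exp(3 * t)/7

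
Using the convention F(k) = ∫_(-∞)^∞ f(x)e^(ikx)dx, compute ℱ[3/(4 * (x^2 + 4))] 3 * pi * exp(-2 * Abs(k))/8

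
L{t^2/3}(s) 2/(3*s^3)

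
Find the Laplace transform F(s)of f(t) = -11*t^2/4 -11/(2*s^3)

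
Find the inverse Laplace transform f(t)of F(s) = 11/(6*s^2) 11*t/6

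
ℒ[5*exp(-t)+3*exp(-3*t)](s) 3/(s+3)+5/(s+1)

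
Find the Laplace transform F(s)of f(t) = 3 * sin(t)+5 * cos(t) 5 * s/(s^2+1)+3/(s^2+1)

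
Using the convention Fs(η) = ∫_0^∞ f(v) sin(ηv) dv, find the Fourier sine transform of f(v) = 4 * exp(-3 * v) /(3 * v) 4 * atan(η/3) /3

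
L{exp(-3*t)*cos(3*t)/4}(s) (s + 3)/(4*((s + 3)^2 + 9))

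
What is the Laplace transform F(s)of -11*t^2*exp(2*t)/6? -11/(3*(s - 2)^3)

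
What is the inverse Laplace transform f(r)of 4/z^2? 4*r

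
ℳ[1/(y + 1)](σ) pi*csc(pi*σ)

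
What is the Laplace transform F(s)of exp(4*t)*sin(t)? 1/((s - 4)^2 + 1)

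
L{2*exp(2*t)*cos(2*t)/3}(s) 2*(s - 2)/(3*((s - 2)^2 + 4))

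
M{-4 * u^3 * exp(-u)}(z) -4 * gamma(z+3)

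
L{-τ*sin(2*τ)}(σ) -4*σ/(σ^2 + 4)^2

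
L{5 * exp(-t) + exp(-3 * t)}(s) 1/(s + 3) + 5/(s + 1)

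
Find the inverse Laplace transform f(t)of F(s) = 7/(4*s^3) 7*t^2/8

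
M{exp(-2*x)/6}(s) gamma(s)/(6*2^s)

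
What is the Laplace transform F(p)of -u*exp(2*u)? -1/(p - 2)^2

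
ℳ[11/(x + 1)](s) 11 * pi * csc(pi * s)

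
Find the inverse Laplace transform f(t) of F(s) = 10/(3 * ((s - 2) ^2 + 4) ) 5 * exp(2 * t) * sin(2 * t) /3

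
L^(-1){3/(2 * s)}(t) 3/2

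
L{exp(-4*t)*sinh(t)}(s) 1/((s + 4)^2 - 1)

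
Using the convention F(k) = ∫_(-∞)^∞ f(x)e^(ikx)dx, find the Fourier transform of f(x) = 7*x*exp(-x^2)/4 7*I*sqrt(pi)*k*exp(-k^2/4)/8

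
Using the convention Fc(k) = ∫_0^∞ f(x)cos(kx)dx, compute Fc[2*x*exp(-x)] 2*(1 - k^2)/(k^2 + 1)^2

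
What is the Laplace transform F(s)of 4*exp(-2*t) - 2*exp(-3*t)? 4/(s+2) - 2/(s+3)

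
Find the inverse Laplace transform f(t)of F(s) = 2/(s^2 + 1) 2*sin(t)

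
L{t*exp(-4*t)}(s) (s + 4)^(-2)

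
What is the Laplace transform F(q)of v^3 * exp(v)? 6/(q - 1)^4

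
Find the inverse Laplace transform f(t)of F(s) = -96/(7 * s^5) -4 * t^4/7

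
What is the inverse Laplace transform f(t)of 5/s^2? 5 * t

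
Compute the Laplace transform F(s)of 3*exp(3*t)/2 3/(2*(s - 3))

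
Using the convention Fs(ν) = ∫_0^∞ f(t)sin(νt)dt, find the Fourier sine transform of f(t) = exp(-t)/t atan(ν)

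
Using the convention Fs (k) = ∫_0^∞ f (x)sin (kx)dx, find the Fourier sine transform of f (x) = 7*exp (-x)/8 7*k/ (8*(k^2 + 1))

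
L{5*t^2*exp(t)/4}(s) 5/(2*(s - 1)^3)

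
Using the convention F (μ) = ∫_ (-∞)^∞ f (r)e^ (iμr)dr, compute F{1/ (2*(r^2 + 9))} pi*exp (-3*Abs (μ))/6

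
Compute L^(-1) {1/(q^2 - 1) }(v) sinh(v) 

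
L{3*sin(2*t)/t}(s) 3*atan(2/s)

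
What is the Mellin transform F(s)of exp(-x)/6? gamma(s)/6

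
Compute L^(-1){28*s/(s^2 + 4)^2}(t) 7*t*sin(2*t)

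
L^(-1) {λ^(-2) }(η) η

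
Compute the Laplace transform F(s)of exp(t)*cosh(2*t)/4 (s - 1)/(4*((s - 1)^2 - 4))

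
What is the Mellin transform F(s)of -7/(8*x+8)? -7*pi*csc(pi*s)/8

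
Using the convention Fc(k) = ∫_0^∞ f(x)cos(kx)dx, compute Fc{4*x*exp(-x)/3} 4*(1 - k^2)/(3*(k^2 + 1)^2)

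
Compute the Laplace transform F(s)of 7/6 7/(6 * s)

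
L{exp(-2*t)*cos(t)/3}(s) (s + 2)/(3*((s + 2)^2 + 1))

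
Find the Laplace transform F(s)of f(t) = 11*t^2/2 11/s^3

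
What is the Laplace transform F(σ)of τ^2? 2/σ^3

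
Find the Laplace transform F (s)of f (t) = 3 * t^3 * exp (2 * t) 18/ (s - 2)^4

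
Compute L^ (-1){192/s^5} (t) 8 * t^4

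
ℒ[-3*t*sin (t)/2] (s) -3*s/ (s^2 + 1)^2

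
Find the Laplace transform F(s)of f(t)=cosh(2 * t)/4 s/(4 * (s^2 - 4))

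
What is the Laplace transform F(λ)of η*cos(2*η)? (λ^2-4)/(λ^2 + 4)^2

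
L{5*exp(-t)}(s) 5/(s+1)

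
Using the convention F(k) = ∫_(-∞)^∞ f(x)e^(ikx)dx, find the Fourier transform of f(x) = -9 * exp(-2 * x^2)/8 -9 * sqrt(2) * sqrt(pi) * exp(-k^2/8)/16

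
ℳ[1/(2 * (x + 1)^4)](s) gamma(s) * gamma(4 - s)/12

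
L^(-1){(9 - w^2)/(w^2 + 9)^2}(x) -x*cos(3*x)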